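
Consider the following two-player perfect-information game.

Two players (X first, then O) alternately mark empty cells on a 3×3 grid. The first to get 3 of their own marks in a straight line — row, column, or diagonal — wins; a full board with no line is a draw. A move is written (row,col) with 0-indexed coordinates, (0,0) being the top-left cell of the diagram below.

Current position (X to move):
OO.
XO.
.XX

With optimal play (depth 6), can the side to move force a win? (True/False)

X winning at [OO./XO./.XX]: True

p1 X@[OO./XO./.XX]: (0,2)[OOX/XO./.XX]+1* (1,2)[OO./XOX/.XX]-1 (2,0)[OO./XO./XXX]+1
p2 O@[OOX/XO./.XX]: (1,2)[OOX/XOO/.XX]-1* (2,0)[OOX/XO./OXX]-1
p3 X@[OOX/XOO/.XX]: (2,0)[OOX/XOO/XXX]+1*
p4 O@[OOX/XOO/XXX] terminal -1; root [OO./XO./.XX] d6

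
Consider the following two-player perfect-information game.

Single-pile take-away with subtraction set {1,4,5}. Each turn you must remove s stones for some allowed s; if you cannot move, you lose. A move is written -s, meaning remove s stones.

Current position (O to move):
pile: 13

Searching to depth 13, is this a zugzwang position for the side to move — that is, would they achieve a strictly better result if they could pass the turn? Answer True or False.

ply 1, O at 13 | -1=-1→12; -4=-1→9; -5=+1→8*
ply 2, X at 8 | -1=-1→7*; -4=-1→4; -5=-1→3
ply 3, O at 7 | -1=-1→6; -4=-1→3; -5=+1→2*
ply 4, X at 2 | -1=-1→1*
ply 5, O at 1 | -1=+1→0*
ply 6: 0 is terminal -1 (X); from 13 depth 13
pass branch (X moves first from the same position):
  | ply 1, X at 13 | -1=-1→12; -4=-1→9; -5=+1→8*
  | ply 2, O at 8 | -1=-1→7*; -4=-1→4; -5=-1→3
  | ply 3, X at 7 | -1=-1→6; -4=-1→3; -5=+1→2*
  | ply 4, O at 2 | -1=-1→1*
  | ply 5, X at 1 | -1=+1→0*
  | ply 6: 0 is terminal -1 (O); from 13 depth 13
O moving scores +1; O passing scores -1

zugzwang(13, O) = False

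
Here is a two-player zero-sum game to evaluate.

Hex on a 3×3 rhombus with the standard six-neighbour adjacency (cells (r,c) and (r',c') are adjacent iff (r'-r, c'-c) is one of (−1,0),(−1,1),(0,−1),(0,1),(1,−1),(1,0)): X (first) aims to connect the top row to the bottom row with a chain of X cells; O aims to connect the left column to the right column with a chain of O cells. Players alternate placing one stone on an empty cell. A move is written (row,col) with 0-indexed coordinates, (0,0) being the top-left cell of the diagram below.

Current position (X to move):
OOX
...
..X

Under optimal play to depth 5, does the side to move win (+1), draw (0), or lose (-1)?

value(OOX/.../..X, X) = +1

[OOX/.../..X] X move#1: (1,0):+1/OOX/X../..X*, (1,1):+1/OOX/.X./..X, (1,2):+1/OOX/..X/..X, (2,0):+1/OOX/.../X.X, (2,1):+1/OOX/.../.XX
[OOX/X../..X] O move#2: (1,1):-1/OOX/XO./..X*, (1,2):-1/OOX/X.O/..X, (2,0):-1/OOX/X../O.X, (2,1):-1/OOX/X../.OX
[OOX/XO./..X] X move#3: (1,2):+1/OOX/XOX/..X*, (2,0):-1/OOX/XO./X.X, (2,1):-1/OOX/XO./.XX
[OOX/XOX/..X] end (terminal -1, O#4); searched OOX/.../..X to 5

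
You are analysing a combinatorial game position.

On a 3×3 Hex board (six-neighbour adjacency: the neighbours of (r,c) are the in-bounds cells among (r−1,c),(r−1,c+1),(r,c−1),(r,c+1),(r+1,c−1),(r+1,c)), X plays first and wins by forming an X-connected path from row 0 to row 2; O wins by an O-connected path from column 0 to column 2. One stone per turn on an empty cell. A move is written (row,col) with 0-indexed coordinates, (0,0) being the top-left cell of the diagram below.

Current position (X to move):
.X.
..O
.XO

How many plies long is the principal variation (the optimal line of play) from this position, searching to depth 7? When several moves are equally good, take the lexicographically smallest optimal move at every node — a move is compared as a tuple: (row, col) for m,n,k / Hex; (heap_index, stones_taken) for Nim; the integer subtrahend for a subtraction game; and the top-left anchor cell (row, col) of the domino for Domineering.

ply 1, X at .X./..O/.XO | (0,0)=-1→XX./..O/.XO; (0,2)=-1→.XX/..O/.XO; (1,0)=+1→.X./X.O/.XO*; (1,1)=+1→.X./.XO/.XO; (2,0)=+1→.X./..O/XXO
ply 2, O at .X./X.O/.XO | (0,0)=-1→OX./X.O/.XO*; (0,2)=-1→.XO/X.O/.XO; (1,1)=-1→.X./XOO/.XO; (2,0)=-1→.X./X.O/OXO
ply 3, X at OX./X.O/.XO | (0,2)=+1→OXX/X.O/.XO*; (1,1)=+1→OX./XXO/.XO; (2,0)=+1→OX./X.O/XXO
ply 4, O at OXX/X.O/.XO | (1,1)=-1→OXX/XOO/.XO*; (2,0)=-1→OXX/X.O/OXO
ply 5, X at OXX/XOO/.XO | (2,0)=+1→OXX/XOO/XXO*
ply 6: OXX/XOO/XXO is terminal -1 (O); from .X./..O/.XO depth 7

PV length from [.X./..O/.XO]: 5 plies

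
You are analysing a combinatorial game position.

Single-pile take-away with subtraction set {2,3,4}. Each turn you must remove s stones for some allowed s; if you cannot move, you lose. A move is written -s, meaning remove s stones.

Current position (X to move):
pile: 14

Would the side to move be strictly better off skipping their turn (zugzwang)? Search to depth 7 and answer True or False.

[14] X move#1: -2:+1/12*, -3:-1/11, -4:-1/10
[12] O move#2: -2:-1/10*, -3:-1/9, -4:-1/8
[10] X move#3: -2:-1/8, -3:+1/7*, -4:+1/6
[7] O move#4: -2:-1/5*, -3:-1/4, -4:-1/3
[5] X move#5: -2:-1/3, -3:-1/2, -4:+1/1*
[1] end (terminal -1, O#6); searched 14 to 7
if X skipped the turn, O would face:
~ [14] O move#1: -2:+1/12*, -3:-1/11, -4:-1/10
~ [12] X move#2: -2:-1/10*, -3:-1/9, -4:-1/8
~ [10] O move#3: -2:-1/8, -3:+1/7*, -4:+1/6
~ [7] X move#4: -2:-1/5*, -3:-1/4, -4:-1/3
~ [5] O move#5: -2:-1/3, -3:-1/2, -4:+1/1*
~ [1] end (terminal -1, X#6); searched 14 to 7
compare (X): move=+1 vs pass=-1

zugzwang(14, X) = False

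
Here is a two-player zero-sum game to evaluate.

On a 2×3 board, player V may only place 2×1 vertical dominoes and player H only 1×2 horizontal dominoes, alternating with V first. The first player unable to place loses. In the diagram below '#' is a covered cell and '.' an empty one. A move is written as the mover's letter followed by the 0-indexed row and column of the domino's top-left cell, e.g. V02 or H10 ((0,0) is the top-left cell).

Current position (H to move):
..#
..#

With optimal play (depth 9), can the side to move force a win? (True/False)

H winning at [..#/..#]: True

ply 1, H at ..#/..# | H00=+1→###/..#*; H10=+1→..#/###
ply 2: ###/..# is terminal -1 (V); from ..#/..# depth 9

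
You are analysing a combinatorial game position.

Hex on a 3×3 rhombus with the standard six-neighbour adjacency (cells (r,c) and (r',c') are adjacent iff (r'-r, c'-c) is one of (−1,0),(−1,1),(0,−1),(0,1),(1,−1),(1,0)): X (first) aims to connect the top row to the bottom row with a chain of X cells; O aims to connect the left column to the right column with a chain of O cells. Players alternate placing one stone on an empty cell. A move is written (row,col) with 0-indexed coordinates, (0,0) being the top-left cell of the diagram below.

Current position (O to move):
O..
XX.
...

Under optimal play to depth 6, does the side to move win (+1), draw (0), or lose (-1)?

value(O../XX./..., O) = -1

ply 1, O at O../XX./... | (0,1)=-1→OO./XX./...*; (0,2)=-1→O.O/XX./...; (1,2)=-1→O../XXO/...; (2,0)=-1→O../XX./O..; (2,1)=-1→O../XX./.O.; (2,2)=-1→O../XX./..O
ply 2, X at OO./XX./... | (0,2)=+1→OOX/XX./...*; (1,2)=-1→OO./XXX/...; (2,0)=-1→OO./XX./X..; (2,1)=-1→OO./XX./.X.; (2,2)=-1→OO./XX./..X
ply 3, O at OOX/XX./... | (1,2)=-1→OOX/XXO/...*; (2,0)=-1→OOX/XX./O..; (2,1)=-1→OOX/XX./.O.; (2,2)=-1→OOX/XX./..O
ply 4, X at OOX/XXO/... | (2,0)=+1→OOX/XXO/X..*; (2,1)=+1→OOX/XXO/.X.; (2,2)=+1→OOX/XXO/..X
ply 5: OOX/XXO/X.. is terminal -1 (O); from O../XX./... depth 6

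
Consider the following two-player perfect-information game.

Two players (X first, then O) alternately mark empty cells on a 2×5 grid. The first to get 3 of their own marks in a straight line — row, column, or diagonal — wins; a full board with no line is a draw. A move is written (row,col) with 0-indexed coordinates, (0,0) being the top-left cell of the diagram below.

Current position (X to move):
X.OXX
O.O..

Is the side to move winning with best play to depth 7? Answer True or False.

X winning at [X.OXX/O.O..]: False

ply 1, X at X.OXX/O.O.. | (0,1)=-1→XXOXX/O.O..; (1,1)=+0→X.OXX/OXO..*; (1,3)=-1→X.OXX/O.OX.; (1,4)=-1→X.OXX/O.O.X
ply 2, O at X.OXX/OXO.. | (0,1)=+0→XOOXX/OXO..*; (1,3)=+0→X.OXX/OXOO.; (1,4)=+0→X.OXX/OXO.O
ply 3, X at XOOXX/OXO.. | (1,3)=+0→XOOXX/OXOX.*; (1,4)=+0→XOOXX/OXO.X
ply 4, O at XOOXX/OXOX. | (1,4)=+0→XOOXX/OXOXO*
ply 5: XOOXX/OXOXO is terminal +0 (X); from X.OXX/O.O.. depth 7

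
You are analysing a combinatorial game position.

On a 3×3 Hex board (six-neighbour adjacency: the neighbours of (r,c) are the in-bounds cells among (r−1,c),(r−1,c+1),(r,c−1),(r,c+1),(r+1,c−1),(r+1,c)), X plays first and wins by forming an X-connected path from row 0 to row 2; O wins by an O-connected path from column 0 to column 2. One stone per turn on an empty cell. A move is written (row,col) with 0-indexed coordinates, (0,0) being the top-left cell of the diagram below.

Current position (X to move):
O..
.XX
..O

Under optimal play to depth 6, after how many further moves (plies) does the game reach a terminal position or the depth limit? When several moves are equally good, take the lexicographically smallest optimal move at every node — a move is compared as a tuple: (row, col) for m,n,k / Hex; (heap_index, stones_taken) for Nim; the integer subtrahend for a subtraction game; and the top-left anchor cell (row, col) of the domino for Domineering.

p1 X@[O../.XX/..O]: (0,1)[OX./.XX/..O]+1* (0,2)[O.X/.XX/..O]+1 (1,0)[O../XXX/..O]+1 (2,0)[O../.XX/X.O]+1 (2,1)[O../.XX/.XO]+1
p2 O@[OX./.XX/..O]: (0,2)[OXO/.XX/..O]-1* (1,0)[OX./OXX/..O]-1 (2,0)[OX./.XX/O.O]-1 (2,1)[OX./.XX/.OO]-1
p3 X@[OXO/.XX/..O]: (1,0)[OXO/XXX/..O]+1* (2,0)[OXO/.XX/X.O]+1 (2,1)[OXO/.XX/.XO]+1
p4 O@[OXO/XXX/..O]: (2,0)[OXO/XXX/O.O]-1* (2,1)[OXO/XXX/.OO]-1
p5 X@[OXO/XXX/O.O]: (2,1)[OXO/XXX/OXO]+1*
p6 O@[OXO/XXX/OXO] terminal -1; root [O../.XX/..O] d6

PV length from [O../.XX/..O]: 5 plies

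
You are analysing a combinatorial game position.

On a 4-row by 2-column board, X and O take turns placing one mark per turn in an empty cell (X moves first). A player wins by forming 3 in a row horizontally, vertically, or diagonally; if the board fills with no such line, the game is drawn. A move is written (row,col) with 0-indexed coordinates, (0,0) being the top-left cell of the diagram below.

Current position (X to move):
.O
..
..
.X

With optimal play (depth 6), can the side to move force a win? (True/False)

[.O/../../.X] X move#1: (0,0):+0/XO/../../.X*, (1,0):+0/.O/X./../.X, (1,1):+0/.O/.X/../.X, (2,0):+0/.O/../X./.X, (2,1):+0/.O/../.X/.X, (3,0):+0/.O/../../XX
[XO/../../.X] O move#2: (1,0):+0/XO/O./../.X*, (1,1):+0/XO/.O/../.X, (2,0):+0/XO/../O./.X, (2,1):+0/XO/../.O/.X, (3,0):+0/XO/../../OX
[XO/O./../.X] X move#3: (1,1):+0/XO/OX/../.X*, (2,0):+0/XO/O./X./.X, (2,1):+0/XO/O./.X/.X, (3,0):+0/XO/O./../XX
[XO/OX/../.X] O move#4: (2,0):-1/XO/OX/O./.X, (2,1):+0/XO/OX/.O/.X*, (3,0):-1/XO/OX/../OX
[XO/OX/.O/.X] X move#5: (2,0):+0/XO/OX/XO/.X*, (3,0):+0/XO/OX/.O/XX
[XO/OX/XO/.X] O move#6: (3,0):+0/XO/OX/XO/OX*
[XO/OX/XO/OX] end (terminal +0, X#7); searched .O/../../.X to 6

X winning at [.O/../../.X]: False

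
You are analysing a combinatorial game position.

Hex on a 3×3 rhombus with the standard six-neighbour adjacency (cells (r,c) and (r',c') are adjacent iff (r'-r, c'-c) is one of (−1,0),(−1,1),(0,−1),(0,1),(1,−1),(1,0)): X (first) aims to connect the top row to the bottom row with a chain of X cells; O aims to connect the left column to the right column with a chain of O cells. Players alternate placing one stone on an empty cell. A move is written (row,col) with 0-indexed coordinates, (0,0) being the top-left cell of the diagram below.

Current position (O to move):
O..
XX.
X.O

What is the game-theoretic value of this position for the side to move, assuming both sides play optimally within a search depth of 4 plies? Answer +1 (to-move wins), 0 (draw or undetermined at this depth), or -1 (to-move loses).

p1 O@[O../XX./X.O]: (0,1)[OO./XX./X.O]-1* (0,2)[O.O/XX./X.O]-1 (1,2)[O../XXO/X.O]-1 (2,1)[O../XX./XOO]-1
p2 X@[OO./XX./X.O]: (0,2)[OOX/XX./X.O]+1* (1,2)[OO./XXX/X.O]-1 (2,1)[OO./XX./XXO]-1
p3 O@[OOX/XX./X.O] terminal -1; root [O../XX./X.O] d4

value(O../XX./X.O, O) = -1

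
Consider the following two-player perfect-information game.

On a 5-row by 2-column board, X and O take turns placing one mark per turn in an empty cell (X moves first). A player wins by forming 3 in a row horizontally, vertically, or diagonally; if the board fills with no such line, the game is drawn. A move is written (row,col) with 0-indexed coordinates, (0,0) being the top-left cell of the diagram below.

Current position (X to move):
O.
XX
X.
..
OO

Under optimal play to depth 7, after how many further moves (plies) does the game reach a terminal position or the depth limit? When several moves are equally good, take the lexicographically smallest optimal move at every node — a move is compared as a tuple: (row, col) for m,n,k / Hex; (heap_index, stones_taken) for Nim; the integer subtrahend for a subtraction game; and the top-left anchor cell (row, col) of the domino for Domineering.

PV length from [O./XX/X./../OO]: 3 plies

[O./XX/X./../OO] X move#1: (0,1):+1/OX/XX/X./../OO*, (2,1):+1/O./XX/XX/../OO, (3,0):+1/O./XX/X./X./OO, (3,1):+1/O./XX/X./.X/OO
[OX/XX/X./../OO] O move#2: (2,1):-1/OX/XX/XO/../OO*, (3,0):-1/OX/XX/X./O./OO, (3,1):-1/OX/XX/X./.O/OO
[OX/XX/XO/../OO] X move#3: (3,0):+1/OX/XX/XO/X./OO*, (3,1):+0/OX/XX/XO/.X/OO
[OX/XX/XO/X./OO] end (terminal -1, O#4); searched O./XX/X./../OO to 7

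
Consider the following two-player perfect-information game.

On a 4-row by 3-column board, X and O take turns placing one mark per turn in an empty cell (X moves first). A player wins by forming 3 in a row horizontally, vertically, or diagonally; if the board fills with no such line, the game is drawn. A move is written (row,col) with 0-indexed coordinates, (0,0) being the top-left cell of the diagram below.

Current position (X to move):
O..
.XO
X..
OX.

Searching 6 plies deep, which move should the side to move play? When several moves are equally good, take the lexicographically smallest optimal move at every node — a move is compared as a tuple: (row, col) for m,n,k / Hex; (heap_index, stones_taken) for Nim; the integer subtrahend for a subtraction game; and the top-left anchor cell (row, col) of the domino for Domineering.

[O../.XO/X../OX.] X move#1: (0,1):-1/OX./.XO/X../OX., (0,2):+1/O.X/.XO/X../OX.*, (1,0):-1/O../XXO/X../OX., (2,1):+1/O../.XO/XX./OX., (2,2):-1/O../.XO/X.X/OX., (3,2):-1/O../.XO/X../OXX
[O.X/.XO/X../OX.] end (terminal -1, O#2); searched O../.XO/X../OX. to 6

X's best at [O../.XO/X../OX.]: (0,2)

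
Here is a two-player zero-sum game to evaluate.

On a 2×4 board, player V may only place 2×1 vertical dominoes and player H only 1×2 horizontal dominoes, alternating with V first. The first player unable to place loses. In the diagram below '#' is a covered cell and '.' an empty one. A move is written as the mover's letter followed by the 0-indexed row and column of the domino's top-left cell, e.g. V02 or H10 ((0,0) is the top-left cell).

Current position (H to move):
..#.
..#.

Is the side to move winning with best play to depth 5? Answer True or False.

p1 H@[..#./..#.]: H00[###./..#.]+1* H10[..#./###.]+1
p2 V@[###./..#.]: V03[####/..##]-1*
p3 H@[####/..##]: H10[####/####]+1*
p4 V@[####/####] terminal -1; root [..#./..#.] d5

H winning at [..#./..#.]: True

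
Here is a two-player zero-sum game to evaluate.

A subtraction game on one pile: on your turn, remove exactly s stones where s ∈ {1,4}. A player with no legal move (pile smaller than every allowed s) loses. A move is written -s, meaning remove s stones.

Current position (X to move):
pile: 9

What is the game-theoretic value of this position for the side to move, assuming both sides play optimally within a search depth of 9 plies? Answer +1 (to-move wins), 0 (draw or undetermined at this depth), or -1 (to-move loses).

p1 X@[9]: -1[8]-1 -4[5]+1*
p2 O@[5]: -1[4]-1* -4[1]-1
p3 X@[4]: -1[3]-1 -4[0]+1*
p4 O@[0] terminal -1; root [9] d9

value(9, X) = +1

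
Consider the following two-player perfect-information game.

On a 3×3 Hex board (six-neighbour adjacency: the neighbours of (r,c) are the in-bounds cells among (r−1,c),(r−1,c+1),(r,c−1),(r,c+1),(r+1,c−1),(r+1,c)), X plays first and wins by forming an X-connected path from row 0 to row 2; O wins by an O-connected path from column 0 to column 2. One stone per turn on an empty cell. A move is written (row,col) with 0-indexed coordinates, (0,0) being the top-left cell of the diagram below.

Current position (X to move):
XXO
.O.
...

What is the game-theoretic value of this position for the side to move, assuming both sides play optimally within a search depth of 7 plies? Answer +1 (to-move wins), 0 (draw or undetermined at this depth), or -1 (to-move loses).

value(XXO/.O./..., X) = -1

p1 X@[XXO/.O./...]: (1,0)[XXO/XO./...]-1* (1,2)[XXO/.OX/...]-1 (2,0)[XXO/.O./X..]-1 (2,1)[XXO/.O./.X.]-1 (2,2)[XXO/.O./..X]-1
p2 O@[XXO/XO./...]: (1,2)[XXO/XOO/...]-1 (2,0)[XXO/XO./O..]+1* (2,1)[XXO/XO./.O.]-1 (2,2)[XXO/XO./..O]-1
p3 X@[XXO/XO./O..] terminal -1; root [XXO/.O./...] d7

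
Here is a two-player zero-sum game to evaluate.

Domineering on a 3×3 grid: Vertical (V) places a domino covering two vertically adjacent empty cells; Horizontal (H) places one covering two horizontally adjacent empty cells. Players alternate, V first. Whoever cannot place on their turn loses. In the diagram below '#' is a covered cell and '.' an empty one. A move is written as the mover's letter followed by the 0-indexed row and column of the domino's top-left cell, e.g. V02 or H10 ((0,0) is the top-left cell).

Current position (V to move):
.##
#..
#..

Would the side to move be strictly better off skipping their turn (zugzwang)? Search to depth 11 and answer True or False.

[.##/#../#..] V move#1: V11:+1/.##/##./##.*, V12:+1/.##/#.#/#.#
[.##/##./##.] end (terminal -1, H#2); searched .##/#../#.. to 11
pass branch (H moves first from the same position):
  | [.##/#../#..] H move#1: H11:+1/.##/###/#..*, H21:+1/.##/#../###
  | [.##/###/#..] end (terminal -1, V#2); searched .##/#../#.. to 11
V moving scores +1; V passing scores -1

zugzwang(.##/#../#.., V) = False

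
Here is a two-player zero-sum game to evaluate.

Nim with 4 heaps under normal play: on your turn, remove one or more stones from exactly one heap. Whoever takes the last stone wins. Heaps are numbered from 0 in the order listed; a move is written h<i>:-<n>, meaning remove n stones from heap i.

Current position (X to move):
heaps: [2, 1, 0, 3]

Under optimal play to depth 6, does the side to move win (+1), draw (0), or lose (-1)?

value((2,1,0,3), X) = -1

[(2,1,0,3)] X move#1: h0:-1:-1/(1,1,0,3)*, h0:-2:-1/(0,1,0,3), h1:-1:-1/(2,0,0,3), h3:-1:-1/(2,1,0,2), h3:-2:-1/(2,1,0,1), h3:-3:-1/(2,1,0,0)
[(1,1,0,3)] O move#2: h0:-1:-1/(0,1,0,3), h1:-1:-1/(1,0,0,3), h3:-1:-1/(1,1,0,2), h3:-2:-1/(1,1,0,1), h3:-3:+1/(1,1,0,0)*
[(1,1,0,0)] X move#3: h0:-1:-1/(0,1,0,0)*, h1:-1:-1/(1,0,0,0)
[(0,1,0,0)] O move#4: h1:-1:+1/(0,0,0,0)*
[(0,0,0,0)] end (terminal -1, X#5); searched (2,1,0,3) to 6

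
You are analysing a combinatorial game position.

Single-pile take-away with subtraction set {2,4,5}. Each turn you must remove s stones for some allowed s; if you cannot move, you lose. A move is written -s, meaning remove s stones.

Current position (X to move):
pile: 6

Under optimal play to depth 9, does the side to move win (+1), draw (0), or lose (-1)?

value(6, X) = +1

[6] X move#1: -2:-1/4, -4:-1/2, -5:+1/1*
[1] end (terminal -1, O#2); searched 6 to 9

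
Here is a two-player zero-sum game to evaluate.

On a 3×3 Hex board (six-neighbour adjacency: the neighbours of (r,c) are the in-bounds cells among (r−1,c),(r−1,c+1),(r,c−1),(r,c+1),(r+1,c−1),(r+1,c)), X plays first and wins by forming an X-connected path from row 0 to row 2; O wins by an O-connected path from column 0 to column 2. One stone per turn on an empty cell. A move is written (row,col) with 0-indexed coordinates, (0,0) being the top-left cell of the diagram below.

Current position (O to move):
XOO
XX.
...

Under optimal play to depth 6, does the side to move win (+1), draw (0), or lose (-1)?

value(XOO/XX./..., O) = -1

ply 1, O at XOO/XX./... | (1,2)=-1→XOO/XXO/...*; (2,0)=-1→XOO/XX./O..; (2,1)=-1→XOO/XX./.O.; (2,2)=-1→XOO/XX./..O
ply 2, X at XOO/XXO/... | (2,0)=+1→XOO/XXO/X..*; (2,1)=+1→XOO/XXO/.X.; (2,2)=+1→XOO/XXO/..X
ply 3: XOO/XXO/X.. is terminal -1 (O); from XOO/XX./... depth 6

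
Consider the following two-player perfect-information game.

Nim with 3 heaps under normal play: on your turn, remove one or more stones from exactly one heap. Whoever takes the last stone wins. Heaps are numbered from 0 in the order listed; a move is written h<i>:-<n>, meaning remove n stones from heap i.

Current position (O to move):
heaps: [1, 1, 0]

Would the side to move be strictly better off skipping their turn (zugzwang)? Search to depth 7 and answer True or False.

[(1,1,0)] O move#1: h0:-1:-1/(0,1,0)*, h1:-1:-1/(1,0,0)
[(0,1,0)] X move#2: h1:-1:+1/(0,0,0)*
[(0,0,0)] end (terminal -1, O#3); searched (1,1,0) to 7
if O skipped the turn, X would face:
~ [(1,1,0)] X move#1: h0:-1:-1/(0,1,0)*, h1:-1:-1/(1,0,0)
~ [(0,1,0)] O move#2: h1:-1:+1/(0,0,0)*
~ [(0,0,0)] end (terminal -1, X#3); searched (1,1,0) to 7
compare (O): move=-1 vs pass=+1

zugzwang((1,1,0), O) = True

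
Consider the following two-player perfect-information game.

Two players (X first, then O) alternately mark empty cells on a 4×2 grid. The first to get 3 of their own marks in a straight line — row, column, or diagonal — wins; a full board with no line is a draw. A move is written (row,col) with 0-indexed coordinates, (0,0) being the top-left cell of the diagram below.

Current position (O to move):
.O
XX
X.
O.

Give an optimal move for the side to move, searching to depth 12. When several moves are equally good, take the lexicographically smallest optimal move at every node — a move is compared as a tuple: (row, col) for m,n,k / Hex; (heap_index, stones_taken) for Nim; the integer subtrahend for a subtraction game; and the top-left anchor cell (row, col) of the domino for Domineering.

O's best at [.O/XX/X./O.]: (0,0)

ply 1, O at .O/XX/X./O. | (0,0)=+0→OO/XX/X./O.*; (2,1)=-1→.O/XX/XO/O.; (3,1)=-1→.O/XX/X./OO
ply 2, X at OO/XX/X./O. | (2,1)=+0→OO/XX/XX/O.*; (3,1)=+0→OO/XX/X./OX
ply 3, O at OO/XX/XX/O. | (3,1)=+0→OO/XX/XX/OO*
ply 4: OO/XX/XX/OO is terminal +0 (X); from .O/XX/X./O. depth 12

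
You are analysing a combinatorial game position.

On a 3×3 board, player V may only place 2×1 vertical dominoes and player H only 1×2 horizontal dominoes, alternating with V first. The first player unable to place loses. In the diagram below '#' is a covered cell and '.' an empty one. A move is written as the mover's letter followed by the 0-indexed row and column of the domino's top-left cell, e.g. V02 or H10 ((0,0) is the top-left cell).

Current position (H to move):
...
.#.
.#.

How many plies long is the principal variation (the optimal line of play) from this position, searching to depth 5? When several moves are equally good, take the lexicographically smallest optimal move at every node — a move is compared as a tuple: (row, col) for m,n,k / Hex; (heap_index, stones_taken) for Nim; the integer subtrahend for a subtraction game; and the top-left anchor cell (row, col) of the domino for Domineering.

PV length from [.../.#./.#.]: 2 plies

ply 1, H at .../.#./.#. | H00=-1→##./.#./.#.*; H01=-1→.##/.#./.#.
ply 2, V at ##./.#./.#. | V02=+1→###/.##/.#.*; V10=+1→##./##./##.; V12=+1→##./.##/.##
ply 3: ###/.##/.#. is terminal -1 (H); from .../.#./.#. depth 5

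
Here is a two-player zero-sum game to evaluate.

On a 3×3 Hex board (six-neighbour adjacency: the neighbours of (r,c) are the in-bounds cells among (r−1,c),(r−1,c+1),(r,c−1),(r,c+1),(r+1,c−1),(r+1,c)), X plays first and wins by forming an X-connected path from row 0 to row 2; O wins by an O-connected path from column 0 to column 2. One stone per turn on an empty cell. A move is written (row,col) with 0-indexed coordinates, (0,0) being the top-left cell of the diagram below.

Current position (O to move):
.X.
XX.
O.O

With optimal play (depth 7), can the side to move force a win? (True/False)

O winning at [.X./XX./O.O]: True

ply 1, O at .X./XX./O.O | (0,0)=-1→OX./XX./O.O; (0,2)=-1→.XO/XX./O.O; (1,2)=-1→.X./XXO/O.O; (2,1)=+1→.X./XX./OOO*
ply 2: .X./XX./OOO is terminal -1 (X); from .X./XX./O.O depth 7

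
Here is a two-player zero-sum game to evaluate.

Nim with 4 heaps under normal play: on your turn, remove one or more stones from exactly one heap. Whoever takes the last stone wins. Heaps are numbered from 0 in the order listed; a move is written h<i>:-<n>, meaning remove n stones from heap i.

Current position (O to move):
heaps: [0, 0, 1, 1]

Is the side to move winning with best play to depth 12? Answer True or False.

p1 O@[(0,0,1,1)]: h2:-1[(0,0,0,1)]-1* h3:-1[(0,0,1,0)]-1
p2 X@[(0,0,0,1)]: h3:-1[(0,0,0,0)]+1*
p3 O@[(0,0,0,0)] terminal -1; root [(0,0,1,1)] d12

O winning at [(0,0,1,1)]: False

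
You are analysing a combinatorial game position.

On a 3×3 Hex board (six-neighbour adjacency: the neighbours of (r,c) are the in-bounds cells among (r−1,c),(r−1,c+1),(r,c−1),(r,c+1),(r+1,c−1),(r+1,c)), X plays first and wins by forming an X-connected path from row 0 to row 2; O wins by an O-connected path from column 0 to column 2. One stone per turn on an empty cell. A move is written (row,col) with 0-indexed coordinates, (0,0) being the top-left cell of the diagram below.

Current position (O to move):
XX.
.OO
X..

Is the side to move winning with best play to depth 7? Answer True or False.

O winning at [XX./.OO/X..]: True

ply 1, O at XX./.OO/X.. | (0,2)=-1→XXO/.OO/X..; (1,0)=+1→XX./OOO/X..*; (2,1)=-1→XX./.OO/XO.; (2,2)=-1→XX./.OO/X.O
ply 2: XX./OOO/X.. is terminal -1 (X); from XX./.OO/X.. depth 7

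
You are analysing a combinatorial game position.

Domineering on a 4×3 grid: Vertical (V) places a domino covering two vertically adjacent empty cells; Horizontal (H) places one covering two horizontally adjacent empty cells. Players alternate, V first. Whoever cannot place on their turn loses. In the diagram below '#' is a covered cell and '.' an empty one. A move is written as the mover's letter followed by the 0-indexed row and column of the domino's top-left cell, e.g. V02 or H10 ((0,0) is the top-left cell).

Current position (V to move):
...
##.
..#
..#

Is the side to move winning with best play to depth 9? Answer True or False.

p1 V@[.../##./..#/..#]: V02[..#/###/..#/..#]-1 V20[.../##./#.#/#.#]+1* V21[.../##./.##/.##]+1
p2 H@[.../##./#.#/#.#]: H00[##./##./#.#/#.#]-1* H01[.##/##./#.#/#.#]-1
p3 V@[##./##./#.#/#.#]: V02[###/###/#.#/#.#]+1* V21[##./##./###/###]+1
p4 H@[###/###/#.#/#.#] terminal -1; root [.../##./..#/..#] d9

V winning at [.../##./..#/..#]: True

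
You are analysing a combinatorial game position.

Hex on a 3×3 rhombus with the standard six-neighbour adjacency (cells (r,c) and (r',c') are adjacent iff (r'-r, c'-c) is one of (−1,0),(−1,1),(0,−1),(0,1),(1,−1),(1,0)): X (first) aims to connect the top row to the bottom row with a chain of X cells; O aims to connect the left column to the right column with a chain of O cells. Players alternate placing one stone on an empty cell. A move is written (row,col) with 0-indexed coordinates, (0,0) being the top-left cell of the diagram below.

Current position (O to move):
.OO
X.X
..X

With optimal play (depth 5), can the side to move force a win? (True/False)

O winning at [.OO/X.X/..X]: True

[.OO/X.X/..X] O move#1: (0,0):+1/OOO/X.X/..X*, (1,1):+1/.OO/XOX/..X, (2,0):+1/.OO/X.X/O.X, (2,1):-1/.OO/X.X/.OX
[OOO/X.X/..X] end (terminal -1, X#2); searched .OO/X.X/..X to 5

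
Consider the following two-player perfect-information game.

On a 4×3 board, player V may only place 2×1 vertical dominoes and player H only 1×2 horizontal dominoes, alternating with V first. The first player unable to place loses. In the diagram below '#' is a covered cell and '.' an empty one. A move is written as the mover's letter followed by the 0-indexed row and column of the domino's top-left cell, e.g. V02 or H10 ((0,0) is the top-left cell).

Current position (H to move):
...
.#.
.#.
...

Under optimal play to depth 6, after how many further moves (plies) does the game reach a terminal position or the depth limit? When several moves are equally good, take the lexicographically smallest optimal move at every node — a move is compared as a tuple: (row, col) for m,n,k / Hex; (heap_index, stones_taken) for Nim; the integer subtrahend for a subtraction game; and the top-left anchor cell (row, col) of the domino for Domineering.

PV length from [.../.#./.#./...]: 4 plies

ply 1, H at .../.#./.#./... | H00=-1→##./.#./.#./...*; H01=-1→.##/.#./.#./...; H30=-1→.../.#./.#./##.; H31=-1→.../.#./.#./.##
ply 2, V at ##./.#./.#./... | V02=+1→###/.##/.#./...*; V10=+1→##./##./##./...; V12=+1→##./.##/.##/...; V20=+1→##./.#./##./#..; V22=+1→##./.#./.##/..#
ply 3, H at ###/.##/.#./... | H30=-1→###/.##/.#./##.*; H31=-1→###/.##/.#./.##
ply 4, V at ###/.##/.#./##. | V10=+1→###/###/##./##.*; V22=+1→###/.##/.##/###
ply 5: ###/###/##./##. is terminal -1 (H); from .../.#./.#./... depth 6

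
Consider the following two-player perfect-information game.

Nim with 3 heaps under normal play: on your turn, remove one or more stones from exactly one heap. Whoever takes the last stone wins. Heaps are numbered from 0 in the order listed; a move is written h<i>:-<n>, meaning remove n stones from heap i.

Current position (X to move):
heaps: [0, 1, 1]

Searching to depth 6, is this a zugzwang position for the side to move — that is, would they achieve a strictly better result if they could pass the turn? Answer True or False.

[(0,1,1)] X move#1: h1:-1:-1/(0,0,1)*, h2:-1:-1/(0,1,0)
[(0,0,1)] O move#2: h2:-1:+1/(0,0,0)*
[(0,0,0)] end (terminal -1, X#3); searched (0,1,1) to 6
suppose X passes — search the same position with O to move:
pass> [(0,1,1)] O move#1: h1:-1:-1/(0,0,1)*, h2:-1:-1/(0,1,0)
pass> [(0,0,1)] X move#2: h2:-1:+1/(0,0,0)*
pass> [(0,0,0)] end (terminal -1, O#3); searched (0,1,1) to 6
for X: play -1, pass +1

zugzwang((0,1,1), X) = True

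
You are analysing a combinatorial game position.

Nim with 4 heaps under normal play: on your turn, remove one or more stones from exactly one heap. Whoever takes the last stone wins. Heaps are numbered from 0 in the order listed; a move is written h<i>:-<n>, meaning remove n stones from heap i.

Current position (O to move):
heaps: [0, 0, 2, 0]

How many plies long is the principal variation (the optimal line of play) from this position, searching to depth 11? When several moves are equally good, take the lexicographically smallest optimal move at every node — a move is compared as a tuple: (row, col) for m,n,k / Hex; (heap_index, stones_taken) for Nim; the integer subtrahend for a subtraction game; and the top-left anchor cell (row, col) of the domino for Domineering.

PV length from [(0,0,2,0)]: 1 ply

ply 1, O at (0,0,2,0) | h2:-1=-1→(0,0,1,0); h2:-2=+1→(0,0,0,0)*
ply 2: (0,0,0,0) is terminal -1 (X); from (0,0,2,0) depth 11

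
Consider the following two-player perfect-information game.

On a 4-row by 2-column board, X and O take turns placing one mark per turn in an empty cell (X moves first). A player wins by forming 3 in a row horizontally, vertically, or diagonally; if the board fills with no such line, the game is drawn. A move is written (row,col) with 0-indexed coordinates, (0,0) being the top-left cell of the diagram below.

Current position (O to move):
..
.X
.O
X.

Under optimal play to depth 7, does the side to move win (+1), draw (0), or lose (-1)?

value(../.X/.O/X., O) = 0

[../.X/.O/X.] O move#1: (0,0):+0/O./.X/.O/X.*, (0,1):+0/.O/.X/.O/X., (1,0):+0/../OX/.O/X., (2,0):+0/../.X/OO/X., (3,1):+0/../.X/.O/XO
[O./.X/.O/X.] X move#2: (0,1):+0/OX/.X/.O/X.*, (1,0):+0/O./XX/.O/X., (2,0):+0/O./.X/XO/X., (3,1):+0/O./.X/.O/XX
[OX/.X/.O/X.] O move#3: (1,0):+0/OX/OX/.O/X.*, (2,0):+0/OX/.X/OO/X., (3,1):+0/OX/.X/.O/XO
[OX/OX/.O/X.] X move#4: (2,0):+0/OX/OX/XO/X.*, (3,1):-1/OX/OX/.O/XX
[OX/OX/XO/X.] O move#5: (3,1):+0/OX/OX/XO/XO*
[OX/OX/XO/XO] end (terminal +0, X#6); searched ../.X/.O/X. to 7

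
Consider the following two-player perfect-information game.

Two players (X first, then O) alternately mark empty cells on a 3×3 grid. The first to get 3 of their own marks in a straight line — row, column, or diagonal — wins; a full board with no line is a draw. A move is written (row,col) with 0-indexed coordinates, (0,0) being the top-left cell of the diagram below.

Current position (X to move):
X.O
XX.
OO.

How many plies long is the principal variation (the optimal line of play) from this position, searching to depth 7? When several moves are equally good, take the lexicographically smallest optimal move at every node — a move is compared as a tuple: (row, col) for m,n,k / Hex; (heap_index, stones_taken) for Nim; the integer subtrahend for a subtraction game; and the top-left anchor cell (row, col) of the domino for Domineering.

PV length from [X.O/XX./OO.]: 1 ply

[X.O/XX./OO.] X move#1: (0,1):-1/XXO/XX./OO., (1,2):+1/X.O/XXX/OO.*, (2,2):+1/X.O/XX./OOX
[X.O/XXX/OO.] end (terminal -1, O#2); searched X.O/XX./OO. to 7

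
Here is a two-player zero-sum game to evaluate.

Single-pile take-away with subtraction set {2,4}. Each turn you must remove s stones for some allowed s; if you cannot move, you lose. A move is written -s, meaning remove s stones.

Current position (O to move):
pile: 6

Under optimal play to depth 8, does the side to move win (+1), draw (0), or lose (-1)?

p1 O@[6]: -2[4]-1* -4[2]-1
p2 X@[4]: -2[2]-1 -4[0]+1*
p3 O@[0] terminal -1; root [6] d8

value(6, O) = -1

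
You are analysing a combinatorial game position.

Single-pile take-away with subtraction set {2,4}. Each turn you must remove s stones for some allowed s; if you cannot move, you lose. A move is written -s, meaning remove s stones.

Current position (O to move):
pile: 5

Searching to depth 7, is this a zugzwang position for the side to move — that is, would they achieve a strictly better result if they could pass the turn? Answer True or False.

zugzwang(5, O) = False

ply 1, O at 5 | -2=-1→3; -4=+1→1*
ply 2: 1 is terminal -1 (X); from 5 depth 7
if O skipped the turn, X would face:
~ ply 1, X at 5 | -2=-1→3; -4=+1→1*
~ ply 2: 1 is terminal -1 (O); from 5 depth 7
compare (O): move=+1 vs pass=-1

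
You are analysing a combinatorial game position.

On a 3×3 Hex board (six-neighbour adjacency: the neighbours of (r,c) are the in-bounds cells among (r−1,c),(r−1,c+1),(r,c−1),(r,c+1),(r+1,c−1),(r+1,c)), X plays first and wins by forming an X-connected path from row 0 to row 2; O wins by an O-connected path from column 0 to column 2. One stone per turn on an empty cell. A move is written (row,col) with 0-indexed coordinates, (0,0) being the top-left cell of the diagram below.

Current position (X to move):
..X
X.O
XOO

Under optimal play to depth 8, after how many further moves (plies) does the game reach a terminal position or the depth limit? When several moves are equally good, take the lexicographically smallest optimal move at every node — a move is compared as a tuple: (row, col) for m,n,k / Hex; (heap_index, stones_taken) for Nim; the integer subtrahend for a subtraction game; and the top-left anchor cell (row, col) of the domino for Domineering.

PV length from [..X/X.O/XOO]: 1 ply

[..X/X.O/XOO] X move#1: (0,0):+1/X.X/X.O/XOO*, (0,1):+1/.XX/X.O/XOO, (1,1):+1/..X/XXO/XOO
[X.X/X.O/XOO] end (terminal -1, O#2); searched ..X/X.O/XOO to 8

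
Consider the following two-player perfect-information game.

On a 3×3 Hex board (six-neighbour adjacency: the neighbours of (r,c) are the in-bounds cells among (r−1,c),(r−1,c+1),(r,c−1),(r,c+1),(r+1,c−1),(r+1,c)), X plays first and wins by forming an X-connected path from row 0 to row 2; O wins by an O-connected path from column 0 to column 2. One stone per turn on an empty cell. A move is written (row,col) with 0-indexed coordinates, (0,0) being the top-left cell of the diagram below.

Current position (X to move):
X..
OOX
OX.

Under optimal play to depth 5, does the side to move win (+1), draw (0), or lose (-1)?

value(X../OOX/OX., X) = +1

ply 1, X at X../OOX/OX. | (0,1)=-1→XX./OOX/OX.; (0,2)=+1→X.X/OOX/OX.*; (2,2)=-1→X../OOX/OXX
ply 2: X.X/OOX/OX. is terminal -1 (O); from X../OOX/OX. depth 5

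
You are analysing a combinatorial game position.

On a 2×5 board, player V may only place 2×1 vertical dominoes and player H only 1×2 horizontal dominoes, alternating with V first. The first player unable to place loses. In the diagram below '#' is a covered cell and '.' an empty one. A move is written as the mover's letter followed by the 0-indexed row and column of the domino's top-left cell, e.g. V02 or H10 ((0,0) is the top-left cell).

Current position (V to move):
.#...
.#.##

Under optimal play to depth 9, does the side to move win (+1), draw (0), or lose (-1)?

ply 1, V at .#.../.#.## | V00=-1→##.../##.##; V02=+1→.##../.####*
ply 2, H at .##../.#### | H03=-1→.####/.####*
ply 3, V at .####/.#### | V00=+1→#####/#####*
ply 4: #####/##### is terminal -1 (H); from .#.../.#.## depth 9

value(.#.../.#.##, V) = +1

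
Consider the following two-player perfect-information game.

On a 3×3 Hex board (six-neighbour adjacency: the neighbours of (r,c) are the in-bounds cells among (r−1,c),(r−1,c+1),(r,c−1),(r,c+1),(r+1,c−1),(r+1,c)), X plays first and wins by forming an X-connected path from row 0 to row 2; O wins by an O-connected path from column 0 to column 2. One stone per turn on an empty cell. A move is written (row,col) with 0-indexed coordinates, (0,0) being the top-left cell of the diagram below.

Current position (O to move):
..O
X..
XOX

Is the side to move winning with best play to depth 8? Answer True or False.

[..O/X../XOX] O move#1: (0,0):-1/O.O/X../XOX*, (0,1):-1/.OO/X../XOX, (1,1):-1/..O/XO./XOX, (1,2):-1/..O/X.O/XOX
[O.O/X../XOX] X move#2: (0,1):+1/OXO/X../XOX*, (1,1):-1/O.O/XX./XOX, (1,2):-1/O.O/X.X/XOX
[OXO/X../XOX] end (terminal -1, O#3); searched ..O/X../XOX to 8

O winning at [..O/X../XOX]: False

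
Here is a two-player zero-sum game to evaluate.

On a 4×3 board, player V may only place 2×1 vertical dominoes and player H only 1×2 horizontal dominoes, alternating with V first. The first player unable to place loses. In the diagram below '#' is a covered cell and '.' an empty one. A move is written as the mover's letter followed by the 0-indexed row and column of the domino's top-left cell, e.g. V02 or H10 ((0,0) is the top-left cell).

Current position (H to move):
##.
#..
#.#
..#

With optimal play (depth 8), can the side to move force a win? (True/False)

H winning at [##./#../#.#/..#]: False

ply 1, H at ##./#../#.#/..# | H11=-1→##./###/#.#/..#*; H30=-1→##./#../#.#/###
ply 2, V at ##./###/#.#/..# | V21=+1→##./###/###/.##*
ply 3: ##./###/###/.## is terminal -1 (H); from ##./#../#.#/..# depth 8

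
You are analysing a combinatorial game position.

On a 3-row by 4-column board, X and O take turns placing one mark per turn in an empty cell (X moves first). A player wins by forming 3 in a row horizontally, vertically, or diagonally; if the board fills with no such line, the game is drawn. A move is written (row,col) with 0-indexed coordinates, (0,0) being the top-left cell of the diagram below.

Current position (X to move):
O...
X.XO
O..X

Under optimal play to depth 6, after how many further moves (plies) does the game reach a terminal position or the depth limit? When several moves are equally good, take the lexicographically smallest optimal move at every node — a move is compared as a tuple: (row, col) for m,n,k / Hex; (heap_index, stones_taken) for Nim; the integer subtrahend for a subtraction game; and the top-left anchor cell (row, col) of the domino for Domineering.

p1 X@[O.../X.XO/O..X]: (0,1)[OX../X.XO/O..X]+1* (0,2)[O.X./X.XO/O..X]+1 (0,3)[O..X/X.XO/O..X]+1 (1,1)[O.../XXXO/O..X]+1 (2,1)[O.../X.XO/OX.X]+1 (2,2)[O.../X.XO/O.XX]+1
p2 O@[OX../X.XO/O..X] terminal -1; root [O.../X.XO/O..X] d6

PV length from [O.../X.XO/O..X]: 1 ply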